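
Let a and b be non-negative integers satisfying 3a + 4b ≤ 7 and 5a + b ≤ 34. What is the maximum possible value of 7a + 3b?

Relaxing integrality, the LP optimum is 16.33 at (a,b) = (2.33, 0), which is not an integer point.
(a,b)=(2,0): 3·2+4·0=6≤7, 5·2+1·0=10≤34, objective 14.
(a,b)=(1,1): 3·1+4·1=7≤7, 5·1+1·1=6≤34, objective 10.
No feasible integer point exceeds 14.

14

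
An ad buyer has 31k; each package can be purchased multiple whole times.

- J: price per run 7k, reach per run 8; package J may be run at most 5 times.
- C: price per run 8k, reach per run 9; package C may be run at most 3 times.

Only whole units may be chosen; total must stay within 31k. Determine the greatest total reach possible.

J has the best ratio (8/7); taking only J gives at most 4×8 = 32 (stopped by the price limit).
Mixing does better — 1×J and 3×C: price 31 ≤ 31, reach 1·8 + 3·9 = 35.

35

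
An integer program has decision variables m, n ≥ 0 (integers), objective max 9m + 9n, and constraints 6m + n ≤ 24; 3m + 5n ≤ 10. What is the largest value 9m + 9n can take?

27

(m,n)=(3,0): 6·3+1·0=18≤24, 3·3+5·0=9≤10, objective 27.
(m,n)=(2,0): 6·2+1·0=12≤24, 3·2+5·0=6≤10, objective 18.
Maximum is 27 at (m,n)=(3,0).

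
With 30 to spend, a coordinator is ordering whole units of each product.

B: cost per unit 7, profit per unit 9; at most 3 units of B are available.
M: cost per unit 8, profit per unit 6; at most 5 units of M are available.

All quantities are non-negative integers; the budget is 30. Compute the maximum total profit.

3×B and 1×M: cost 29 ≤ 30, profit 3·9 + 1·6 = 33.
2×B and 2×M: cost 30 ≤ 30, profit 2·9 + 2·6 = 30.
Best is 33.

33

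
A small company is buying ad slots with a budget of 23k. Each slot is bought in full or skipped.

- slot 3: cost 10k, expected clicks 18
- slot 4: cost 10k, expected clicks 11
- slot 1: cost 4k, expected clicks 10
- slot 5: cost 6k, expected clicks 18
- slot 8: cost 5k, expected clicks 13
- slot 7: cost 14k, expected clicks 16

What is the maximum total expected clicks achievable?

Treat it as a binary knapsack problem.
Allowing fractional choices, the relaxed optimum would be about 55.4, but ad slots are indivisible.
slot 3 + slot 1 + slot 5: cost 10 + 4 + 6 = 20 ≤ 23, expected clicks 18 + 10 + 18 = 46.
slot 3 + slot 5 + slot 8: cost 10 + 6 + 5 = 21 ≤ 23, expected clicks 18 + 18 + 13 = 49.
Best is slot 3, slot 5, and slot 8 with total expected clicks 49.

49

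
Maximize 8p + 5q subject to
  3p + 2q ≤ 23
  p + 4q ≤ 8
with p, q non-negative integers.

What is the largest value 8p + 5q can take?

56

The continuous relaxation peaks at (7.67, 0) with value 61.33; rounding to a feasible lattice point costs some objective.
(p,q)=(7,0): 3·7+2·0=21≤23, 1·7+4·0=7≤8, objective 56.
(p,q)=(6,0): 3·6+2·0=18≤23, 1·6+4·0=6≤8, objective 48.
No feasible integer point exceeds 56.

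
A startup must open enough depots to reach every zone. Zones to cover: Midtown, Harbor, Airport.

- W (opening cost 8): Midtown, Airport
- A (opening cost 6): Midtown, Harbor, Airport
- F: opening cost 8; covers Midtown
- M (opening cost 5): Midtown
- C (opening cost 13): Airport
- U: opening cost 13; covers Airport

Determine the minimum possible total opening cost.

6

This is a weighted set-cover instance.
A alone covers Midtown, Harbor, Airport — every zone.
Total opening cost: 6.
No cover costs less than 6.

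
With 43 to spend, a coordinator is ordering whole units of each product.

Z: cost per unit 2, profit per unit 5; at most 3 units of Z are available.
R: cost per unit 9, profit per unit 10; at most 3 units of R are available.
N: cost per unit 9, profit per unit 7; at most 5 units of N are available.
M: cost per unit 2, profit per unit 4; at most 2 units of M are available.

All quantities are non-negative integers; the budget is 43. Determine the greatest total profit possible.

This is a bounded integer knapsack.
Z has the best ratio (5/2); taking only Z gives at most 3×5 = 15 (stopped by the supply cap of 3).
Mixing does better — 3×Z, 3×R, and 2×M: cost 37 ≤ 43, profit 3·5 + 3·10 + 2·4 = 53.

53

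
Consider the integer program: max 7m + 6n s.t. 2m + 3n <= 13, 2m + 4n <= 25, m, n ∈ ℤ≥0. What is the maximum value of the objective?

42

Relaxing integrality, the LP optimum is 45.50 at (m,n) = (6.5, 0), which is not an integer point.
(m,n)=(6,0): 2·6+3·0=12≤13, 2·6+4·0=12≤25, objective 42.
(m,n)=(5,1): 2·5+3·1=13≤13, 2·5+4·1=14≤25, objective 41.
(m,n)=(5,0): 2·5+3·0=10≤13, 2·5+4·0=10≤25, objective 35.
The best lattice point is (6,0), giving 42.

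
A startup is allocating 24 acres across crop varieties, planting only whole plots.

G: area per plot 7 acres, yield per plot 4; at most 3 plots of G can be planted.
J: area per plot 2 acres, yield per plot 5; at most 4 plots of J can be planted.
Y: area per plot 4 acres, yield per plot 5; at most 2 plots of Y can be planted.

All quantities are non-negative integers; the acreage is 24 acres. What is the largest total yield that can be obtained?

34

1×G, 4×J, and 2×Y: area 23 ≤ 24, yield 1·4 + 4·5 + 2·5 = 34.
4×J and 2×Y: area 16 ≤ 24, yield 4·5 + 2·5 = 30.
Best is 34.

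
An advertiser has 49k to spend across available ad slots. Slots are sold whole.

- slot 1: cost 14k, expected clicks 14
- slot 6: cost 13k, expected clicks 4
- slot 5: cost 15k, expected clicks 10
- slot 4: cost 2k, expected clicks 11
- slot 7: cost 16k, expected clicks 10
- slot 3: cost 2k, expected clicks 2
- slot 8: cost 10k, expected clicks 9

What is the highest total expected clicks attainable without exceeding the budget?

47

slot 1 + slot 5 + slot 4 + slot 3 + slot 8: cost 14 + 15 + 2 + 2 + 10 = 43 ≤ 49, expected clicks 14 + 10 + 11 + 2 + 9 = 46.
slot 1 + slot 5 + slot 4 + slot 7 + slot 3: cost 14 + 15 + 2 + 16 + 2 = 49 ≤ 49, expected clicks 14 + 10 + 11 + 10 + 2 = 47.
Best is slot 1, slot 5, slot 4, slot 7, and slot 3 with total expected clicks 47.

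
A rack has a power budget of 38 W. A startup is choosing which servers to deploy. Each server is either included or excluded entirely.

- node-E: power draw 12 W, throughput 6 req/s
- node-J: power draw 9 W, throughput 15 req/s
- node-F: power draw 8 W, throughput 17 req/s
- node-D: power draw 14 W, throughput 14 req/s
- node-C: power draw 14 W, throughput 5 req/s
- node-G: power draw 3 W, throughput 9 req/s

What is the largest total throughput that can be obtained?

Take node-J, node-F, node-D, and node-G: power draw 9 + 8 + 14 + 3 = 34 ≤ 38, throughput 15 + 17 + 14 + 9 = 55.
No other feasible combination does better.

55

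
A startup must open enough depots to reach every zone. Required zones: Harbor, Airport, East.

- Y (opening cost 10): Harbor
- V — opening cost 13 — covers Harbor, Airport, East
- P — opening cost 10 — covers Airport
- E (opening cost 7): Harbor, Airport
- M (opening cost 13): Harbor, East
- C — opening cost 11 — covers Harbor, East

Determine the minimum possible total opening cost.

This is a weighted set-cover instance.
V alone covers Harbor, Airport, East — every zone.
Total opening cost: 13.

13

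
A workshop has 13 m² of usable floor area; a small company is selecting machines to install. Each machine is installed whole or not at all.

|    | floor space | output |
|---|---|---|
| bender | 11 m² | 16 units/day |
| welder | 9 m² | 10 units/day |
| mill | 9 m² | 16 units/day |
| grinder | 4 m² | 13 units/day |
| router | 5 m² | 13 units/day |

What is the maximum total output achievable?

29

Allowing fractional choices, the relaxed optimum would be about 33.1, but machines are indivisible.
welder + grinder: floor space 9 + 4 = 13 ≤ 13, output 10 + 13 = 23.
grinder + router: floor space 4 + 5 = 9 ≤ 13, output 13 + 13 = 26.
mill + grinder: floor space 9 + 4 = 13 ≤ 13, output 16 + 13 = 29.
Best is mill and grinder with total output 29.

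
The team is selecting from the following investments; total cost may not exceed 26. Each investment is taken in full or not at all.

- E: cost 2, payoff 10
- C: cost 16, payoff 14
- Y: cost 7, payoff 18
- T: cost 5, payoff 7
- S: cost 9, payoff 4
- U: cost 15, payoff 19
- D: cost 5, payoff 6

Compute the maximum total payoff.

47

This is a 0-1 knapsack instance.
Allowing fractional choices, the relaxed optimum would be about 50.2, but investments are indivisible.
E + Y + U: cost 2 + 7 + 15 = 24 ≤ 26, payoff 10 + 18 + 19 = 47.
E + Y + T + D: cost 2 + 7 + 5 + 5 = 19 ≤ 26, payoff 10 + 18 + 7 + 6 = 41.
E + C + Y: cost 2 + 16 + 7 = 25 ≤ 26, payoff 10 + 14 + 18 = 42.
Best is E, Y, and U with total payoff 47.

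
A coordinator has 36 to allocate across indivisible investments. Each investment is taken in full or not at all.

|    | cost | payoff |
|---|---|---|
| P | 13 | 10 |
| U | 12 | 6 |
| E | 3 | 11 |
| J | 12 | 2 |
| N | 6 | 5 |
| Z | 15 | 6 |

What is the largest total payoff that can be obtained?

Treat it as a binary knapsack problem.
U + E + N + Z: cost 12 + 3 + 6 + 15 = 36 ≤ 36, payoff 6 + 11 + 5 + 6 = 28.
P + E + J + N: cost 13 + 3 + 12 + 6 = 34 ≤ 36, payoff 10 + 11 + 2 + 5 = 28.
P + U + E + N: cost 13 + 12 + 3 + 6 = 34 ≤ 36, payoff 10 + 6 + 11 + 5 = 32.
Best is P, U, E, and N with total payoff 32.

32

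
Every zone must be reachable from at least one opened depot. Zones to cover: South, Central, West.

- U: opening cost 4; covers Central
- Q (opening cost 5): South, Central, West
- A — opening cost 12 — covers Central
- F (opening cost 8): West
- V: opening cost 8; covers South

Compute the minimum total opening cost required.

Q alone covers South, Central, West — every zone.
Total opening cost: 5.

5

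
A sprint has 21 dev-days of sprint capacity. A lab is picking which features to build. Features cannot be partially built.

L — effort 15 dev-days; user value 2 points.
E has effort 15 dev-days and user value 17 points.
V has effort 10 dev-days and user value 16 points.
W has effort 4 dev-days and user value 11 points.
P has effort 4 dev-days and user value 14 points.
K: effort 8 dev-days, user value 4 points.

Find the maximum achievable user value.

Allowing fractional choices, the relaxed optimum would be about 44.4, but features are indivisible.
E + P: effort 15 + 4 = 19 ≤ 21, user value 17 + 14 = 31.
V + W + P: effort 10 + 4 + 4 = 18 ≤ 21, user value 16 + 11 + 14 = 41.
Best is V, W, and P with total user value 41.

41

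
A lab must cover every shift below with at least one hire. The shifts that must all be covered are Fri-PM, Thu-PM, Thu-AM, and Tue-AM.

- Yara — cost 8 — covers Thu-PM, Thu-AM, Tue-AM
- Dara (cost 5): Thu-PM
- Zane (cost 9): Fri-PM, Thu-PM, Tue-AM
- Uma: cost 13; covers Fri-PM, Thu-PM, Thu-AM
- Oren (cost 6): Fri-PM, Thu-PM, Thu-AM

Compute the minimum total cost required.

Choose Yara and Oren: together they cover Fri-PM, Thu-PM, Thu-AM, Tue-AM — every shift.
Total cost: 8 + 6 = 14.
No cover costs less than 14.

14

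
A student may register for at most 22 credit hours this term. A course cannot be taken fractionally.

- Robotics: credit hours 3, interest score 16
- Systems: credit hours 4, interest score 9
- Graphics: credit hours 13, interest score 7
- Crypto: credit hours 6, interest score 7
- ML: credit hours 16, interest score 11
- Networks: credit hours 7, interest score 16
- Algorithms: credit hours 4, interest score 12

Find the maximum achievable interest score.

Take Robotics, Systems, Networks, and Algorithms: credit hours 3 + 4 + 7 + 4 = 18 ≤ 22, interest score 16 + 9 + 16 + 12 = 53.
No other feasible combination does better.

53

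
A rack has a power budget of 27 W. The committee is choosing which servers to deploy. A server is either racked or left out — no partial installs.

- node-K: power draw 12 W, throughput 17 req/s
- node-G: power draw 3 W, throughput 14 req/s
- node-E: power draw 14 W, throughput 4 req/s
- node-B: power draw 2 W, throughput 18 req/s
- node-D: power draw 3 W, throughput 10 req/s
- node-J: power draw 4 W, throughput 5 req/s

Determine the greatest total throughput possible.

64

Allowing fractional choices, the relaxed optimum would be about 64.9, but servers are indivisible.
node-K + node-G + node-B + node-D + node-J: power draw 12 + 3 + 2 + 3 + 4 = 24 ≤ 27, throughput 17 + 14 + 18 + 10 + 5 = 64.
node-K + node-G + node-B + node-D: power draw 12 + 3 + 2 + 3 = 20 ≤ 27, throughput 17 + 14 + 18 + 10 = 59.
Best is node-K, node-G, node-B, node-D, and node-J with total throughput 64.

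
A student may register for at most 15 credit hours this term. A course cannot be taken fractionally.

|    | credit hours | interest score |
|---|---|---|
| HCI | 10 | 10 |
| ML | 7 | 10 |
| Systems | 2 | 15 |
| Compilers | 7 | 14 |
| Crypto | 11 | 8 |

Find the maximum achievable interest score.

29

Take Systems and Compilers: credit hours 2 + 7 = 9 ≤ 15, interest score 15 + 14 = 29.
No other feasible combination does better.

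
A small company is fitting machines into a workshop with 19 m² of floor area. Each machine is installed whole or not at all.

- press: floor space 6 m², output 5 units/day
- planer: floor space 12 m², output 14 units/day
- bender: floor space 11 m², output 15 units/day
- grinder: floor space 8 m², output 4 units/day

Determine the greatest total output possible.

press + bender: floor space 6 + 11 = 17 ≤ 19, output 5 + 15 = 20.
press + planer: floor space 6 + 12 = 18 ≤ 19, output 5 + 14 = 19.
bender + grinder: floor space 11 + 8 = 19 ≤ 19, output 15 + 4 = 19.
Best is press and bender with total output 20.

20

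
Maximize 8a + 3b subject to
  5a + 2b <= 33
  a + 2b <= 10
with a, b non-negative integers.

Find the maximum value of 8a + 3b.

The continuous relaxation peaks at (6.6, 0) with value 52.80; rounding to a feasible lattice point costs some objective.
(a,b)=(6,1) is feasible, giving 51.
(a,b)=(6,0) is feasible, giving 48.
The best lattice point is (6,1), giving 51.

51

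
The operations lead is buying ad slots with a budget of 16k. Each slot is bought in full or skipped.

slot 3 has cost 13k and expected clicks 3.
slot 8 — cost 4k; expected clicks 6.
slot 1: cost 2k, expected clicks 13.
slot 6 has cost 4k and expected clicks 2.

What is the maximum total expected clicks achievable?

21

Allowing fractional choices, the relaxed optimum would be about 22.4, but ad slots are indivisible.
slot 8 + slot 1: cost 4 + 2 = 6 ≤ 16, expected clicks 6 + 13 = 19.
slot 3 + slot 1: cost 13 + 2 = 15 ≤ 16, expected clicks 3 + 13 = 16.
slot 8 + slot 1 + slot 6: cost 4 + 2 + 4 = 10 ≤ 16, expected clicks 6 + 13 + 2 = 21.
Best is slot 8, slot 1, and slot 6 with total expected clicks 21.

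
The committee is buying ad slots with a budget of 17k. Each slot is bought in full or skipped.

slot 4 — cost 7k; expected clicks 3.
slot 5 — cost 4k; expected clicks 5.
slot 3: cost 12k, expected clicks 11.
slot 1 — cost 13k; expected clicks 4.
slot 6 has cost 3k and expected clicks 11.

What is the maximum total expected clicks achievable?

22

Take slot 3 and slot 6: cost 12 + 3 = 15 ≤ 17, expected clicks 11 + 11 = 22.
No other feasible combination does better.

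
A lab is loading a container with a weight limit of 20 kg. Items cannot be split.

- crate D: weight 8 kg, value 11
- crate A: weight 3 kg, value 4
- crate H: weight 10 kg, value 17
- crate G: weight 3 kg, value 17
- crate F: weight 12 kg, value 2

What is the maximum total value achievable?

Take crate A, crate H, and crate G: weight 3 + 10 + 3 = 16 ≤ 20, value 4 + 17 + 17 = 38.
No other feasible combination does better.

38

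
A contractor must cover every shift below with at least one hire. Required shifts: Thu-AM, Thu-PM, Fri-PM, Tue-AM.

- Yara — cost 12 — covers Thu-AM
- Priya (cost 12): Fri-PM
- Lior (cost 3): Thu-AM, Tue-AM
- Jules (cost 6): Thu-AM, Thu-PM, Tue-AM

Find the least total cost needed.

18

The greedy cost-per-new-shift heuristic would pick Lior, Jules, and Priya for 21, but a cheaper cover exists.
Choose Priya and Jules: together they cover Thu-AM, Thu-PM, Fri-PM, Tue-AM — every shift.
Total cost: 12 + 6 = 18.
No cover costs less than 18.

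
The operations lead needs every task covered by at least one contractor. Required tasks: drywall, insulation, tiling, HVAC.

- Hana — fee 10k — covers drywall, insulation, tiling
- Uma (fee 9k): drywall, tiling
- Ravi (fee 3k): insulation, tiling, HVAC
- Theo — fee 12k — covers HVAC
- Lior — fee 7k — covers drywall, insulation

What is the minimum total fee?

10

Choose Ravi and Lior: together they cover drywall, insulation, tiling, HVAC — every task.
Total fee: 3 + 7 = 10.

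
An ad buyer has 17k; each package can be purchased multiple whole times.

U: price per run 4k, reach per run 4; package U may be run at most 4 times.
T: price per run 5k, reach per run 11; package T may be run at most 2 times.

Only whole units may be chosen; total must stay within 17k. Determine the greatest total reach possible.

26

T has the best ratio (11/5); taking only T gives at most 2×11 = 22 (stopped by the supply cap of 2).
Mixing does better — 1×U and 2×T: price 14 ≤ 17, reach 1·4 + 2·11 = 26.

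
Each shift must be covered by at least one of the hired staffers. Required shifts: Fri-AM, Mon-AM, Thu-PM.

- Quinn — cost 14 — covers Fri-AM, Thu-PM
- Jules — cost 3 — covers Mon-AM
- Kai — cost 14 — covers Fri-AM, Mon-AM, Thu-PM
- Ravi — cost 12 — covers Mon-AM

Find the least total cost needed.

Kai alone covers Fri-AM, Mon-AM, Thu-PM — every shift.
Total cost: 14.

14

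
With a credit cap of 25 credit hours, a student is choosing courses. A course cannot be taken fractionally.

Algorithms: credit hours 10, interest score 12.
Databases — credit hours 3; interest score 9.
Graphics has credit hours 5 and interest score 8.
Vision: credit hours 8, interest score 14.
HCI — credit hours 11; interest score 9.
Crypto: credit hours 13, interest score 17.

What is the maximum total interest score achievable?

Allowing fractional choices, the relaxed optimum would be about 42.8, but courses are indivisible.
Algorithms + Databases + Vision: credit hours 10 + 3 + 8 = 21 ≤ 25, interest score 12 + 9 + 14 = 35.
Databases + Graphics + Crypto: credit hours 3 + 5 + 13 = 21 ≤ 25, interest score 9 + 8 + 17 = 34.
Databases + Vision + Crypto: credit hours 3 + 8 + 13 = 24 ≤ 25, interest score 9 + 14 + 17 = 40.
Best is Databases, Vision, and Crypto with total interest score 40.

40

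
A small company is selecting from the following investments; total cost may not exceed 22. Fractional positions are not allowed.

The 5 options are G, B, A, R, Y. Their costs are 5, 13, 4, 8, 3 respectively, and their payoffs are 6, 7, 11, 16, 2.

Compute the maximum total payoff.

This is a 0-1 knapsack instance.
Allowing fractional choices, the relaxed optimum would be about 36.1, but investments are indivisible.
G + A + R + Y: cost 5 + 4 + 8 + 3 = 20 ≤ 22, payoff 6 + 11 + 16 + 2 = 35.
A + R + Y: cost 4 + 8 + 3 = 15 ≤ 22, payoff 11 + 16 + 2 = 29.
G + A + R: cost 5 + 4 + 8 = 17 ≤ 22, payoff 6 + 11 + 16 = 33.
Best is G, A, R, and Y with total payoff 35.

35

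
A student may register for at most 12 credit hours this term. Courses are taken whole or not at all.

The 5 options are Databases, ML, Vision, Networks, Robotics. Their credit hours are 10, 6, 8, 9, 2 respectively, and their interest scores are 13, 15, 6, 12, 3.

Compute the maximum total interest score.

This is an integer program with binary decision variables.
ML + Robotics: credit hours 6 + 2 = 8 ≤ 12, interest score 15 + 3 = 18.
ML: credit hours 6 ≤ 12, interest score 15.
Databases + Robotics: credit hours 10 + 2 = 12 ≤ 12, interest score 13 + 3 = 16.
Best is ML and Robotics with total interest score 18.

18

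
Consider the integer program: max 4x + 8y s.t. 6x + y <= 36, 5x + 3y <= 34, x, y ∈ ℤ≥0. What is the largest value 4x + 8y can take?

(x,y)=(0,11): 6·0+1·11=11≤36, 5·0+3·11=33≤34, objective 88.
(x,y)=(0,10): 6·0+1·10=10≤36, 5·0+3·10=30≤34, objective 80.
The best lattice point is (0,11), giving 88.

88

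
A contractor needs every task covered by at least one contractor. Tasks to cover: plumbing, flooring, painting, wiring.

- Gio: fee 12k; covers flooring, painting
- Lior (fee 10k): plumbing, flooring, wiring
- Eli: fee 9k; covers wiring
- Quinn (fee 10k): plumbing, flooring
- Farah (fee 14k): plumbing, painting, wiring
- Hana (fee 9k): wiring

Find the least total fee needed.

Choose Gio and Lior: together they cover plumbing, flooring, painting, wiring — every task.
Total fee: 12 + 10 = 22.

22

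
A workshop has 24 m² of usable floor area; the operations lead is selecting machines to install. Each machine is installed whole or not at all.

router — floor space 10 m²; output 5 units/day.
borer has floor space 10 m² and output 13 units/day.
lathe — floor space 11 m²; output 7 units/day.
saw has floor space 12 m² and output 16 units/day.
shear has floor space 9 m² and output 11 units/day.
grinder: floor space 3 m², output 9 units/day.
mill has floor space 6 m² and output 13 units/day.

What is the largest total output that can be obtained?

38

This is a 0-1 knapsack instance.
Allowing fractional choices, the relaxed optimum would be about 41.9, but machines are indivisible.
borer + grinder + mill: floor space 10 + 3 + 6 = 19 ≤ 24, output 13 + 9 + 13 = 35.
saw + shear + grinder: floor space 12 + 9 + 3 = 24 ≤ 24, output 16 + 11 + 9 = 36.
saw + grinder + mill: floor space 12 + 3 + 6 = 21 ≤ 24, output 16 + 9 + 13 = 38.
Best is saw, grinder, and mill with total output 38.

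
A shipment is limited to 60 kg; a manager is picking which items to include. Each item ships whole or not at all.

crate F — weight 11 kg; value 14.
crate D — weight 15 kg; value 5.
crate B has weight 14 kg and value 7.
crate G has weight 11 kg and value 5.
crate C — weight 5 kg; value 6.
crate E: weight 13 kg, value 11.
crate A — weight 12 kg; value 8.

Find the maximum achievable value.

46

crate F + crate B + crate C + crate E + crate A: weight 11 + 14 + 5 + 13 + 12 = 55 ≤ 60, value 14 + 7 + 6 + 11 + 8 = 46.
crate F + crate G + crate C + crate E + crate A: weight 11 + 11 + 5 + 13 + 12 = 52 ≤ 60, value 14 + 5 + 6 + 11 + 8 = 44.
Best is crate F, crate B, crate C, crate E, and crate A with total value 46.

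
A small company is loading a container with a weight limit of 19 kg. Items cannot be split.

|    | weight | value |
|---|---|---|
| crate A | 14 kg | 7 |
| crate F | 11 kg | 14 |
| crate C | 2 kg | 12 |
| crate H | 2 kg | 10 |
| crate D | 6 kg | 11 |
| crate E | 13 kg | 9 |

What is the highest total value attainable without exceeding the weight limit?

crate F + crate H + crate D: weight 11 + 2 + 6 = 19 ≤ 19, value 14 + 10 + 11 = 35.
crate F + crate C + crate H: weight 11 + 2 + 2 = 15 ≤ 19, value 14 + 12 + 10 = 36.
crate F + crate C + crate D: weight 11 + 2 + 6 = 19 ≤ 19, value 14 + 12 + 11 = 37.
Best is crate F, crate C, and crate D with total value 37.

37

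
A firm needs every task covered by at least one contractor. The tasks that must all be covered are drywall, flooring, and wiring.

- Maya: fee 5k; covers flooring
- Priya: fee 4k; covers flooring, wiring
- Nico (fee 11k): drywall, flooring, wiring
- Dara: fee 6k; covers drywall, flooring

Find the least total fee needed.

This is an integer covering problem.
Choose Priya and Dara: together they cover drywall, flooring, wiring — every task.
Total fee: 4 + 6 = 10.
No cover costs less than 10.

10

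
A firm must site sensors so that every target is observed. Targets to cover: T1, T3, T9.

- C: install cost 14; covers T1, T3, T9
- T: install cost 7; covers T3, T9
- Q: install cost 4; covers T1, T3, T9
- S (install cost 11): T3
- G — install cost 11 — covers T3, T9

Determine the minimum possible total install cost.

Q alone covers T1, T3, T9 — every target.
Total install cost: 4.

4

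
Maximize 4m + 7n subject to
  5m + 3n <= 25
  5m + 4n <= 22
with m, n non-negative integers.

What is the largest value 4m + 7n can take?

35

Relaxing integrality, the LP optimum is 38.50 at (m,n) = (0, 5.5), which is not an integer point.
(m,n)=(0,5): 5·0+3·5=15≤25, 5·0+4·5=20≤22, objective 35.
(m,n)=(1,4): 5·1+3·4=17≤25, 5·1+4·4=21≤22, objective 32.
No feasible integer point exceeds 35.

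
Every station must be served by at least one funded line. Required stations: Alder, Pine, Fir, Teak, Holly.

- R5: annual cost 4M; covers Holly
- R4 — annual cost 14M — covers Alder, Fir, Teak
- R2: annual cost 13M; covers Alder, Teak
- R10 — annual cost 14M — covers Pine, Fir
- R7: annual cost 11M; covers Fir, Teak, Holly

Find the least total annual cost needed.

31

The greedy cost-per-new-station heuristic would pick R7, R2, and R10 for 38, but a cheaper cover exists.
Choose R5, R2, and R10: together they cover Alder, Pine, Fir, Teak, Holly — every station.
Total annual cost: 4 + 13 + 14 = 31.
No cover costs less than 31.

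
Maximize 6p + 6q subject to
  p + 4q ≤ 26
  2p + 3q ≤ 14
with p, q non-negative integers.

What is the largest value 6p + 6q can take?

42

(p,q)=(7,0) is feasible, giving 42.
(p,q)=(6,0) is feasible, giving 36.
The best lattice point is (7,0), giving 42.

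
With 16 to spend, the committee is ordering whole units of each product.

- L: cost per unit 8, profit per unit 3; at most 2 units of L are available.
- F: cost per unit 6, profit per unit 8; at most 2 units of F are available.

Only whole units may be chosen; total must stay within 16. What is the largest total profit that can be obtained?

This is a bounded integer knapsack.
2×F: cost 12 ≤ 16, profit 2·8 = 16.
1×L and 1×F: cost 14 ≤ 16, profit 1·3 + 1·8 = 11.
Best is 16.

16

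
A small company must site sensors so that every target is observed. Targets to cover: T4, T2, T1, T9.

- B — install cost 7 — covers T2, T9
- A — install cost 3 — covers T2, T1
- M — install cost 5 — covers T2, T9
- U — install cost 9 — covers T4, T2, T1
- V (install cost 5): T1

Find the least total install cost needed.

14

Choose M and U: together they cover T4, T2, T1, T9 — every target.
Total install cost: 5 + 9 = 14.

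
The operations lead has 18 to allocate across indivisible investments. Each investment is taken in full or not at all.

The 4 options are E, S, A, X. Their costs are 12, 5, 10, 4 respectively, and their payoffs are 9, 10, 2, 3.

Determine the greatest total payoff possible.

19

Take E and S: cost 12 + 5 = 17 ≤ 18, payoff 9 + 10 = 19.
No other feasible combination does better.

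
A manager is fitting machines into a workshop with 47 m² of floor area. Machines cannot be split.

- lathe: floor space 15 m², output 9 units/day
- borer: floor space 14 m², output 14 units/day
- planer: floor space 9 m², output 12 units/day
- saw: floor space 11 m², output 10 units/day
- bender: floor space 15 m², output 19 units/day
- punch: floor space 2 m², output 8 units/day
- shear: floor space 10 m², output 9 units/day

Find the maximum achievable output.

This is a 0-1 knapsack instance.
borer + planer + saw + punch + shear: floor space 14 + 9 + 11 + 2 + 10 = 46 ≤ 47, output 14 + 12 + 10 + 8 + 9 = 53.
borer + planer + bender + punch: floor space 14 + 9 + 15 + 2 = 40 ≤ 47, output 14 + 12 + 19 + 8 = 53.
planer + saw + bender + punch + shear: floor space 9 + 11 + 15 + 2 + 10 = 47 ≤ 47, output 12 + 10 + 19 + 8 + 9 = 58.
Best is planer, saw, bender, punch, and shear with total output 58.

58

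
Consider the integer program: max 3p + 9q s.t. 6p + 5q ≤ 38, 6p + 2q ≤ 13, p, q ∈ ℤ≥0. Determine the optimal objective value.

54

The continuous relaxation peaks at (0, 6.5) with value 58.50; rounding to a feasible lattice point costs some objective.
(p,q)=(0,6) is feasible, giving 54.
(p,q)=(0,5) is feasible, giving 45.
Maximum is 54 at (p,q)=(0,6).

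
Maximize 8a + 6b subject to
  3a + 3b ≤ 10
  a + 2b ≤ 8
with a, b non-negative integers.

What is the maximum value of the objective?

24

The continuous relaxation peaks at (3.33, 0) with value 26.67; rounding to a feasible lattice point costs some objective.
(a,b)=(3,0): 3·3+3·0=9≤10, 1·3+2·0=3≤8, objective 24.
(a,b)=(2,1): 3·2+3·1=9≤10, 1·2+2·1=4≤8, objective 22.
(a,b)=(2,0): 3·2+3·0=6≤10, 1·2+2·0=2≤8, objective 16.
No feasible integer point exceeds 24.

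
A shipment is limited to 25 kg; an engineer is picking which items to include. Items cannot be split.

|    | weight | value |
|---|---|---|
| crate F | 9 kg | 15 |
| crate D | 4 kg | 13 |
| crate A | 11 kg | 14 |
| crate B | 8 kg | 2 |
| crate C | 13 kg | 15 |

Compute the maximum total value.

42

crate F + crate D + crate A: weight 9 + 4 + 11 = 24 ≤ 25, value 15 + 13 + 14 = 42.
crate F + crate D + crate B: weight 9 + 4 + 8 = 21 ≤ 25, value 15 + 13 + 2 = 30.
crate F + crate C: weight 9 + 13 = 22 ≤ 25, value 15 + 15 = 30.
Best is crate F, crate D, and crate A with total value 42.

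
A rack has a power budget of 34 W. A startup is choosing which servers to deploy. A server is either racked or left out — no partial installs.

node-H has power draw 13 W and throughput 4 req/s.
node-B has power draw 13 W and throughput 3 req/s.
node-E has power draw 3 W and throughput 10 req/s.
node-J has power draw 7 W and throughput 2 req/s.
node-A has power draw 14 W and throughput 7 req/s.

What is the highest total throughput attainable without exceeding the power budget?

This is a 0-1 knapsack instance.
Allowing fractional choices, the relaxed optimum would be about 22.1, but servers are indivisible.
node-E + node-J + node-A: power draw 3 + 7 + 14 = 24 ≤ 34, throughput 10 + 2 + 7 = 19.
node-H + node-E + node-A: power draw 13 + 3 + 14 = 30 ≤ 34, throughput 4 + 10 + 7 = 21.
node-B + node-E + node-A: power draw 13 + 3 + 14 = 30 ≤ 34, throughput 3 + 10 + 7 = 20.
Best is node-H, node-E, and node-A with total throughput 21.

21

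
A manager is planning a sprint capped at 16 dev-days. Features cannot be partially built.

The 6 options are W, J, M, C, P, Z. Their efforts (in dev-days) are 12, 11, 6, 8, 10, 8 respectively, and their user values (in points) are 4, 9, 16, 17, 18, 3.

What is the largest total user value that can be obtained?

M + C: effort 6 + 8 = 14 ≤ 16, user value 16 + 17 = 33.
M + P: effort 6 + 10 = 16 ≤ 16, user value 16 + 18 = 34.
C + Z: effort 8 + 8 = 16 ≤ 16, user value 17 + 3 = 20.
Best is M and P with total user value 34.

34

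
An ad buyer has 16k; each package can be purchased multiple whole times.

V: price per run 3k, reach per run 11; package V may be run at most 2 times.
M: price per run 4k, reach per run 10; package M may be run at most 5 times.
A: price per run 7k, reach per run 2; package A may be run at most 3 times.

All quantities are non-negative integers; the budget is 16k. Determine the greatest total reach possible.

42

1×V and 3×M: price 15 ≤ 16, reach 1·11 + 3·10 = 41.
2×V and 2×M: price 14 ≤ 16, reach 2·11 + 2·10 = 42.
Best is 42.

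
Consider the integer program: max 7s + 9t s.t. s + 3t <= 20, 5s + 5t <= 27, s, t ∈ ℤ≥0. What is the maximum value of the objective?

45

The continuous relaxation peaks at (0, 5.4) with value 48.60; rounding to a feasible lattice point costs some objective.
(s,t)=(0,5): 1·0+3·5=15≤20, 5·0+5·5=25≤27, objective 45.
(s,t)=(1,4): 1·1+3·4=13≤20, 5·1+5·4=25≤27, objective 43.
(s,t)=(0,4): 1·0+3·4=12≤20, 5·0+5·4=20≤27, objective 36.
The best lattice point is (0,5), giving 45.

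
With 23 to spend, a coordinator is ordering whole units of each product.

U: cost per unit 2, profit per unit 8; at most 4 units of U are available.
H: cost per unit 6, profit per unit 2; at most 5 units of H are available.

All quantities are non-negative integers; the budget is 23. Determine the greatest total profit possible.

36

Take 4×U and 2×H: cost 20 ≤ 23, profit 4·8 + 2·2 = 36.
U has the best ratio (8/2) and is taken to its limit of 4; remaining capacity is filled optimally with the others.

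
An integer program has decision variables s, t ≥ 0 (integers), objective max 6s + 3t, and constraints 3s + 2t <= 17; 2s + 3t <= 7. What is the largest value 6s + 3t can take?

Relaxing integrality, the LP optimum is 21.00 at (s,t) = (3.5, 0), which is not an integer point.
(s,t)=(3,0): 3·3+2·0=9≤17, 2·3+3·0=6≤7, objective 18.
(s,t)=(2,1): 3·2+2·1=8≤17, 2·2+3·1=7≤7, objective 15.
(s,t)=(2,0): 3·2+2·0=6≤17, 2·2+3·0=4≤7, objective 12.
The best lattice point is (3,0), giving 18.

18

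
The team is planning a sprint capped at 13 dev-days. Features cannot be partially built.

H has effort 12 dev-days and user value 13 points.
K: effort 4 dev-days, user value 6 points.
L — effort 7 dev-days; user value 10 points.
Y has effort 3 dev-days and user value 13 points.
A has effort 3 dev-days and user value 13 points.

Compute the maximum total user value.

36

Allowing fractional choices, the relaxed optimum would be about 36.3, but features are indivisible.
Y + A: effort 3 + 3 = 6 ≤ 13, user value 13 + 13 = 26.
L + Y + A: effort 7 + 3 + 3 = 13 ≤ 13, user value 10 + 13 + 13 = 36.
K + Y + A: effort 4 + 3 + 3 = 10 ≤ 13, user value 6 + 13 + 13 = 32.
Best is L, Y, and A with total user value 36.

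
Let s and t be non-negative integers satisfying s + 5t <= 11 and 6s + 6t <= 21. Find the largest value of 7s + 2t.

The continuous relaxation peaks at (3.5, 0) with value 24.50; rounding to a feasible lattice point costs some objective.
(s,t)=(3,0): 1·3+5·0=3≤11, 6·3+6·0=18≤21, objective 21.
(s,t)=(2,1): 1·2+5·1=7≤11, 6·2+6·1=18≤21, objective 16.
(s,t)=(2,0): 1·2+5·0=2≤11, 6·2+6·0=12≤21, objective 14.
Maximum is 21 at (s,t)=(3,0).

21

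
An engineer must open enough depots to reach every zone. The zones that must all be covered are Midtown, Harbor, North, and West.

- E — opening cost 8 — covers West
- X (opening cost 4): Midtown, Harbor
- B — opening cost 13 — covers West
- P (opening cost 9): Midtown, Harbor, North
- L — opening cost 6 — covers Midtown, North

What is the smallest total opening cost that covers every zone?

Choose E and P: together they cover Midtown, Harbor, North, West — every zone.
Total opening cost: 8 + 9 = 17.

17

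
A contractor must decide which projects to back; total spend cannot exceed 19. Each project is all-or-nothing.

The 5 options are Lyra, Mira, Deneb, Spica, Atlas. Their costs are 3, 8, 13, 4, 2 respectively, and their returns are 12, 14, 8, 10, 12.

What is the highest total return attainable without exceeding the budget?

Allowing fractional choices, the relaxed optimum would be about 49.2, but projects are indivisible.
Lyra + Mira + Spica + Atlas: cost 3 + 8 + 4 + 2 = 17 ≤ 19, return 12 + 14 + 10 + 12 = 48.
Mira + Spica + Atlas: cost 8 + 4 + 2 = 14 ≤ 19, return 14 + 10 + 12 = 36.
Lyra + Mira + Atlas: cost 3 + 8 + 2 = 13 ≤ 19, return 12 + 14 + 12 = 38.
Best is Lyra, Mira, Spica, and Atlas with total return 48.

48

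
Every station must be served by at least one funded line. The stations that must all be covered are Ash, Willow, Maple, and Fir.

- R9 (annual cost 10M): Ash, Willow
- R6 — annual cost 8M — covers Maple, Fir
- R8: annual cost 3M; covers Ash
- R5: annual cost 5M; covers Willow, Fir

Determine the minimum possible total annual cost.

Choose R6, R8, and R5: together they cover Ash, Willow, Maple, Fir — every station.
Total annual cost: 8 + 3 + 5 = 16.

16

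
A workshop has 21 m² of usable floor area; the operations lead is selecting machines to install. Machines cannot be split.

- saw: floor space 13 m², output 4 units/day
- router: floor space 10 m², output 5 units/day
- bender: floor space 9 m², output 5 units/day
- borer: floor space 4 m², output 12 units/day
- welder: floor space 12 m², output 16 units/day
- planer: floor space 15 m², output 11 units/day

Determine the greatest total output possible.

28

Treat it as a binary knapsack problem.
Take borer and welder: floor space 4 + 12 = 16 ≤ 21, output 12 + 16 = 28.
No other feasible combination does better.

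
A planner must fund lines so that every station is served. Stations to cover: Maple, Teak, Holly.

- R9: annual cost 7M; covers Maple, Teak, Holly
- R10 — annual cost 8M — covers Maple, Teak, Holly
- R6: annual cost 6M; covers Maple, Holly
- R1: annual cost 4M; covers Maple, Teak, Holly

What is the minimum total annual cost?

4

This is an integer covering problem.
R1 alone covers Maple, Teak, Holly — every station.
Total annual cost: 4.
No cover costs less than 4.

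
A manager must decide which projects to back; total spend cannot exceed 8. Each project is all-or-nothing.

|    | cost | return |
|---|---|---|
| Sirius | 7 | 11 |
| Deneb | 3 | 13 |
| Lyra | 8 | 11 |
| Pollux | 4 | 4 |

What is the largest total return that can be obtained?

Deneb + Pollux: cost 3 + 4 = 7 ≤ 8, return 13 + 4 = 17.
Sirius: cost 7 ≤ 8, return 11.
Deneb: cost 3 ≤ 8, return 13.
Best is Deneb and Pollux with total return 17.

17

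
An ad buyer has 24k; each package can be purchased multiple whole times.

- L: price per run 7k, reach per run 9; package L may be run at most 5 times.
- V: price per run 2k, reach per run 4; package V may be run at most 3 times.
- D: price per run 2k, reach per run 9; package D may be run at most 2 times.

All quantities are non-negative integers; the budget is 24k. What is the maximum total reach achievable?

This is a bounded integer knapsack.
2×L, 2×V, and 2×D: price 22 ≤ 24, reach 2·9 + 2·4 + 2·9 = 44.
2×L, 3×V, and 2×D: price 24 ≤ 24, reach 2·9 + 3·4 + 2·9 = 48.
Best is 48.

48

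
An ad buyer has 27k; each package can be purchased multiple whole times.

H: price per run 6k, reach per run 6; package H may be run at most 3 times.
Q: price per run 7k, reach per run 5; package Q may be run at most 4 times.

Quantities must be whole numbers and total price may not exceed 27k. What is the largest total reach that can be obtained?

23

H has the best ratio (6/6); taking only H gives at most 3×6 = 18 (stopped by the supply cap of 3).
Mixing does better — 3×H and 1×Q: price 25 ≤ 27, reach 3·6 + 1·5 = 23.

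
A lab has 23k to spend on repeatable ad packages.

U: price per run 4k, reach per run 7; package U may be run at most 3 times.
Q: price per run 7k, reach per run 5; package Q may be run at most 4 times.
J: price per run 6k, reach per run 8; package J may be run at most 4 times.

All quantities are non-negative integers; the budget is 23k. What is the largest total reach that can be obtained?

U has the best ratio (7/4); taking only U gives at most 3×7 = 21 (stopped by the supply cap of 3).
Mixing does better — 1×U and 3×J: price 22 ≤ 23, reach 1·7 + 3·8 = 31.

31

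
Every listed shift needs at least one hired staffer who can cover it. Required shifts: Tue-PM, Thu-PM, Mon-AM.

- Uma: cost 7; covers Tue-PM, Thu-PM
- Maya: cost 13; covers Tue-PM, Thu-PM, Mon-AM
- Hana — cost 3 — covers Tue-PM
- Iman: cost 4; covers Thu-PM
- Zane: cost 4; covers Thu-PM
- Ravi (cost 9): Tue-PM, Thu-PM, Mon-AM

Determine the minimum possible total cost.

The greedy cost-per-new-shift heuristic would pick Hana, Iman, and Ravi for 16, but a cheaper cover exists.
Ravi alone covers Tue-PM, Thu-PM, Mon-AM — every shift.
Total cost: 9.
No cover costs less than 9.

9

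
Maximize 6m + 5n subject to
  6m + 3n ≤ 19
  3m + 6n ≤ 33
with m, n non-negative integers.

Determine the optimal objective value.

26

Relaxing integrality, the LP optimum is 29.44 at (m,n) = (0.556, 5.22), which is not an integer point.
(m,n)=(1,4): 6·1+3·4=18≤19, 3·1+6·4=27≤33, objective 26.
(m,n)=(0,5): 6·0+3·5=15≤19, 3·0+6·5=30≤33, objective 25.
(m,n)=(1,3): 6·1+3·3=15≤19, 3·1+6·3=21≤33, objective 21.
(m,n)=(0,4): 6·0+3·4=12≤19, 3·0+6·4=24≤33, objective 20.
The best lattice point is (1,4), giving 26.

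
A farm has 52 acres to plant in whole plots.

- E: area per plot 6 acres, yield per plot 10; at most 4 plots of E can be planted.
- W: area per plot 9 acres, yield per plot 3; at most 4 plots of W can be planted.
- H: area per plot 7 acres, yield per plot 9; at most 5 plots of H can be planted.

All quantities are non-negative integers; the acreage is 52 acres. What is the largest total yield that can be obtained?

This is a bounded integer knapsack.
Take 4×E and 4×H: area 52 ≤ 52, yield 4·10 + 4·9 = 76.
E has the best ratio (10/6) and is taken to its limit of 4; remaining capacity is filled optimally with the others.

76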